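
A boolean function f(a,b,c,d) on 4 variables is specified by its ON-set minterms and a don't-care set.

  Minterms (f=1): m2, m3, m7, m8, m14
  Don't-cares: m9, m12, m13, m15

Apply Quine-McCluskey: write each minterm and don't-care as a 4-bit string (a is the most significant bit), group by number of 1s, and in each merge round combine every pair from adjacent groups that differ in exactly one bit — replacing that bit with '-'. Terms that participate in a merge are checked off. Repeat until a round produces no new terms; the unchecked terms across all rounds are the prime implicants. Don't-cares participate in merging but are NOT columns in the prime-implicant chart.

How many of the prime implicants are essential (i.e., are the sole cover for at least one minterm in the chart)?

3

size-2^0 implicants → 0010(✓)  0011(✓)  0111(✓)  1000(✓)  1001(✓)  1100(✓)  1101(✓)  1110(✓)  1111(✓)
size-2^1 implicants → -111  0-11  001-  1-00(✓)  1-01(✓)  100-(✓)  11-0(✓)  11-1(✓)  110-(✓)  111-(✓)
size-2^2 implicants → 1-0-  11--
Unchecked terms (primes): -111, 0-11, 001-, 1-0-, 11--
Minterm coverage:
  m2 ⊆ 001- [E]
  m3 ⊆ 0-11,001-
  m7 ⊆ -111,0-11
  m8 ⊆ 1-0- [E]
  m14 ⊆ 11-- [E]
E = {001-, 1-0-, 11--}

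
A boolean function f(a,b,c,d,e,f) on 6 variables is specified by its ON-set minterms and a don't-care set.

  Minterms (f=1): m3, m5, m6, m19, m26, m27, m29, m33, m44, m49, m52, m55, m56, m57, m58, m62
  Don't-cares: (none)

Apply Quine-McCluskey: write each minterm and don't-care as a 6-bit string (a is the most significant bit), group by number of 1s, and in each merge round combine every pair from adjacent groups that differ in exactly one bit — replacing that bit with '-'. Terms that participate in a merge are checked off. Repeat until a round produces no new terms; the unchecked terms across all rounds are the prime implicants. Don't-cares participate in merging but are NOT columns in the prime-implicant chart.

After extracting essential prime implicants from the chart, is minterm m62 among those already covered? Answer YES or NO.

YES

[col 0] 000011*, 000101, 000110, 010011*, 011010*, 011011*, 011101, 100001*, 101100, 110001*, 110100, 110111, 111000*, 111001*, 111010*, 111110*
[col 1] -11010, 0-0011, 01-011, 01101-, 1-0001, 11-001, 111-10, 1110-0, 11100-
Prime implicants: -11010, 0-0011, 000101, 000110, 01-011, 01101-, 011101, 1-0001, 101100, 11-001, 110100, 110111, 111-10, 1110-0, 11100-
PI chart (minterm → PIs covering it):
  3 | 0-0011  (sole → essential)
  5 | 000101  (sole → essential)
  6 | 000110  (sole → essential)
  19 | 0-0011,01-011
  26 | -11010,01101-
  27 | 01-011,01101-
  29 | 011101  (sole → essential)
  33 | 1-0001  (sole → essential)
  44 | 101100  (sole → essential)
  49 | 1-0001,11-001
  52 | 110100  (sole → essential)
  55 | 110111  (sole → essential)
  56 | 1110-0,11100-
  57 | 11-001,11100-
  58 | -11010,111-10,1110-0
  62 | 111-10  (sole → essential)
Essential prime implicants: 0-0011, 000101, 000110, 011101, 1-0001, 101100, 110100, 110111, 111-10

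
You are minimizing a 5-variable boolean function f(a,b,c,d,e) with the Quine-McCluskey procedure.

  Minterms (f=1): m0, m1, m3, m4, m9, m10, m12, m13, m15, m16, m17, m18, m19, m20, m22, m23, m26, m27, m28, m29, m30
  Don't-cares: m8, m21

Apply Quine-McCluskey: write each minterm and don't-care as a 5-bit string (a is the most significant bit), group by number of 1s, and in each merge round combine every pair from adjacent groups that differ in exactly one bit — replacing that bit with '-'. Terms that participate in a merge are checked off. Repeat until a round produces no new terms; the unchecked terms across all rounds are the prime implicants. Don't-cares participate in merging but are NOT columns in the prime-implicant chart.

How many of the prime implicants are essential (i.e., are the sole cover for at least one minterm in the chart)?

[col 0] 00000*, 00001*, 00011*, 00100*, 01000*, 01001*, 01010*, 01100*, 01101*, 01111*, 10000*, 10001*, 10010*, 10011*, 10100*, 10101*, 10110*, 10111*, 11010*, 11011*, 11100*, 11101*, 11110*
[col 1] -0000*, -0001*, -0011*, -0100*, -1010, -1100*, -1101*, 0-000*, 0-001*, 0-100*, 00-00*, 000-1*, 0000-*, 01-00*, 01-01*, 010-0, 0100-*, 011-1, 0110-*, 1-010*, 1-011*, 1-100*, 1-101*, 1-110*, 10-00*, 10-01*, 10-10*, 10-11*, 100-0*, 100-1*, 1000-*, 1001-*, 101-0*, 101-1*, 1010-*, 1011-*, 11-10*, 1101-*, 111-0*, 1110-*
[col 2] --100, -0-00, -00-1, -000-, -110-, 0--00, 0-00-, 01-0-, 1--10, 1-01-, 1-1-0, 1-10-, 10--0*, 10--1*, 10-0-*, 10-1-*, 100--*, 101--*
[col 3] 10---
Prime implicants: --100, -0-00, -00-1, -000-, -1010, -110-, 0--00, 0-00-, 01-0-, 010-0, 011-1, 1--10, 1-01-, 1-1-0, 1-10-, 10---
PI chart (minterm → PIs covering it):
  0 | -0-00,-000-,0--00,0-00-
  1 | -00-1,-000-,0-00-
  3 | -00-1  (sole → essential)
  4 | --100,-0-00,0--00
  9 | 0-00-,01-0-
  10 | -1010,010-0
  12 | --100,-110-,0--00,01-0-
  13 | -110-,01-0-,011-1
  15 | 011-1  (sole → essential)
  16 | -0-00,-000-,10---
  17 | -00-1,-000-,10---
  18 | 1--10,1-01-,10---
  19 | -00-1,1-01-,10---
  20 | --100,-0-00,1-1-0,1-10-,10---
  22 | 1--10,1-1-0,10---
  23 | 10---  (sole → essential)
  26 | -1010,1--10,1-01-
  27 | 1-01-  (sole → essential)
  28 | --100,-110-,1-1-0,1-10-
  29 | -110-,1-10-
  30 | 1--10,1-1-0
Essential prime implicants: -00-1, 011-1, 1-01-, 10---

4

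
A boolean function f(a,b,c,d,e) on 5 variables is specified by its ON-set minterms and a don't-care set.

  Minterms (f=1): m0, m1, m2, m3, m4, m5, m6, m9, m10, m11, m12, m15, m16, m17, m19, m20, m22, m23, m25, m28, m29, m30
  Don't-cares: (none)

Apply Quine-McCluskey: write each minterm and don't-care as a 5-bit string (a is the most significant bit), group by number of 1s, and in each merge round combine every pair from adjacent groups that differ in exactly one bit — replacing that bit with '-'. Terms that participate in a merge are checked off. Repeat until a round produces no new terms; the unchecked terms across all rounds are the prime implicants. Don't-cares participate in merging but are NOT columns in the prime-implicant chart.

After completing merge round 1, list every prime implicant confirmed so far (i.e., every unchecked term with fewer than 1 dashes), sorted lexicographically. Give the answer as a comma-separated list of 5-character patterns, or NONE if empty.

size-2^0 implicants → 00000(✓)  00001(✓)  00010(✓)  00011(✓)  00100(✓)  00101(✓)  00110(✓)  01001(✓)  01010(✓)  01011(✓)  01100(✓)  01111(✓)  10000(✓)  10001(✓)  10011(✓)  10100(✓)  10110(✓)  10111(✓)  11001(✓)  11100(✓)  11101(✓)  11110(✓)
size-2^1 implicants → -0000(✓)  -0001(✓)  -0011(✓)  -0100(✓)  -0110(✓)  -1001(✓)  -1100(✓)  0-001(✓)  0-010(✓)  0-011(✓)  0-100(✓)  00-00(✓)  00-01(✓)  00-10(✓)  000-0(✓)  000-1(✓)  0000-(✓)  0001-(✓)  001-0(✓)  0010-(✓)  01-11  010-1(✓)  0101-(✓)  1-001(✓)  1-100(✓)  1-110(✓)  10-00(✓)  10-11  100-1(✓)  1000-(✓)  101-0(✓)  1011-  11-01  111-0(✓)  1110-
size-2^2 implicants → --001  --100  -0-00  -00-1  -000-  -01-0  0-0-1  0-01-  00--0  00-0-  000--  1-1-0
Unchecked terms (primes): --001, --100, -0-00, -00-1, -000-, -01-0, 0-0-1, 0-01-, 00--0, 00-0-, 000--, 01-11, 1-1-0, 10-11, 1011-, 11-01, 1110-

NONE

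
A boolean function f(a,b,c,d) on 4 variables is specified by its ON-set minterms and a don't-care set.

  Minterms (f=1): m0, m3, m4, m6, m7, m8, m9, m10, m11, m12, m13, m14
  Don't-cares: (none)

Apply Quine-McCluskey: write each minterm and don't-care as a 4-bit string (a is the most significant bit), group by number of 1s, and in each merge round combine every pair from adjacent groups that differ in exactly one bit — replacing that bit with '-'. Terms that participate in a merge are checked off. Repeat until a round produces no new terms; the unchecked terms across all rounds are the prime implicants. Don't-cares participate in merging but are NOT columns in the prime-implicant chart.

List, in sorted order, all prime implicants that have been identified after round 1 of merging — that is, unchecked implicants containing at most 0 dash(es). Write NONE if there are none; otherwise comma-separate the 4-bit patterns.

NONE

Round 0: 0000✓ 0011✓ 0100✓ 0110✓ 0111✓ 1000✓ 1001✓ 1010✓ 1011✓ 1100✓ 1101✓ 1110✓
Round 1: -000✓ -011 -100✓ -110✓ 0-00✓ 0-11 01-0✓ 011- 1-00✓ 1-01✓ 1-10✓ 10-0✓ 10-1✓ 100-✓ 101-✓ 11-0✓ 110-✓
Round 2: --00 -1-0 1--0 1-0- 10--
PIs = {--00, -011, -1-0, 0-11, 011-, 1--0, 1-0-, 10--}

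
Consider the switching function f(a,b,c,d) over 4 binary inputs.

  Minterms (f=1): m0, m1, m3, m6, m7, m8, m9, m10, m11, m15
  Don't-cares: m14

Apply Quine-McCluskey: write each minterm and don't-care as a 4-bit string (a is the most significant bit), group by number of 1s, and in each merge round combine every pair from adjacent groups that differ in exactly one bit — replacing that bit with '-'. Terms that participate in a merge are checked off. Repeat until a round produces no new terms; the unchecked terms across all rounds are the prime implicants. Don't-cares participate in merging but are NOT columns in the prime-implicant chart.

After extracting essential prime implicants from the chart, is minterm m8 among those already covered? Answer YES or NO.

YES

size-2^0 implicants → 0000(✓)  0001(✓)  0011(✓)  0110(✓)  0111(✓)  1000(✓)  1001(✓)  1010(✓)  1011(✓)  1110(✓)  1111(✓)
size-2^1 implicants → -000(✓)  -001(✓)  -011(✓)  -110(✓)  -111(✓)  0-11(✓)  00-1(✓)  000-(✓)  011-(✓)  1-10(✓)  1-11(✓)  10-0(✓)  10-1(✓)  100-(✓)  101-(✓)  111-(✓)
size-2^2 implicants → --11  -0-1  -00-  -11-  1-1-  10--
Unchecked terms (primes): --11, -0-1, -00-, -11-, 1-1-, 10--
Minterm coverage:
  m0 ⊆ -00- [E]
  m1 ⊆ -0-1,-00-
  m3 ⊆ --11,-0-1
  m6 ⊆ -11- [E]
  m7 ⊆ --11,-11-
  m8 ⊆ -00-,10--
  m9 ⊆ -0-1,-00-,10--
  m10 ⊆ 1-1-,10--
  m11 ⊆ --11,-0-1,1-1-,10--
  m15 ⊆ --11,-11-,1-1-
E = {-00-, -11-}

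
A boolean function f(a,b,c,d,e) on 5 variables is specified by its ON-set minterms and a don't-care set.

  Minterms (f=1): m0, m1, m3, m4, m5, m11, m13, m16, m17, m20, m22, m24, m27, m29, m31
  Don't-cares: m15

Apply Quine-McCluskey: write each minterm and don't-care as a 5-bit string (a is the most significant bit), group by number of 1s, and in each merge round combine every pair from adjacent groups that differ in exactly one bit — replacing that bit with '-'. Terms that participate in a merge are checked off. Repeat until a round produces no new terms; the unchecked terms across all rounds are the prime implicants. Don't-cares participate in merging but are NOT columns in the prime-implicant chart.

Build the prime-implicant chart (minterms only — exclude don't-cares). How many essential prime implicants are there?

5

[col 0] 00000*, 00001*, 00011*, 00100*, 00101*, 01011*, 01101*, 01111*, 10000*, 10001*, 10100*, 10110*, 11000*, 11011*, 11101*, 11111*
[col 1] -0000*, -0001*, -0100*, -1011*, -1101*, -1111*, 0-011, 0-101, 00-00*, 00-01*, 000-1, 0000-*, 0010-*, 01-11*, 011-1*, 1-000, 10-00*, 1000-*, 101-0, 11-11*, 111-1*
[col 2] -0-00, -000-, -1-11, -11-1, 00-0-
Prime implicants: -0-00, -000-, -1-11, -11-1, 0-011, 0-101, 00-0-, 000-1, 1-000, 101-0
PI chart (minterm → PIs covering it):
  0 | -0-00,-000-,00-0-
  1 | -000-,00-0-,000-1
  3 | 0-011,000-1
  4 | -0-00,00-0-
  5 | 0-101,00-0-
  11 | -1-11,0-011
  13 | -11-1,0-101
  16 | -0-00,-000-,1-000
  17 | -000-  (sole → essential)
  20 | -0-00,101-0
  22 | 101-0  (sole → essential)
  24 | 1-000  (sole → essential)
  27 | -1-11  (sole → essential)
  29 | -11-1  (sole → essential)
  31 | -1-11,-11-1
Essential prime implicants: -000-, -1-11, -11-1, 1-000, 101-0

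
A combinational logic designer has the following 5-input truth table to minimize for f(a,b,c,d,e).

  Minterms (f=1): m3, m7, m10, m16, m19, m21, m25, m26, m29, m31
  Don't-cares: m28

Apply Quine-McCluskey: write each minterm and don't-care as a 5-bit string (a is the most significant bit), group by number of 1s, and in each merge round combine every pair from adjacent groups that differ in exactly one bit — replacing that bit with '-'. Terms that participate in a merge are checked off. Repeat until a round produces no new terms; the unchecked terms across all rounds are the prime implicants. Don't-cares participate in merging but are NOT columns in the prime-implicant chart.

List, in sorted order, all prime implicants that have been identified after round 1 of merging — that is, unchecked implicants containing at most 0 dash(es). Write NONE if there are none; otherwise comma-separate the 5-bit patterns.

10000

[col 0] 00011*, 00111*, 01010*, 10000, 10011*, 10101*, 11001*, 11010*, 11100*, 11101*, 11111*
[col 1] -0011, -1010, 00-11, 1-101, 11-01, 111-1, 1110-
Prime implicants: -0011, -1010, 00-11, 1-101, 10000, 11-01, 111-1, 1110-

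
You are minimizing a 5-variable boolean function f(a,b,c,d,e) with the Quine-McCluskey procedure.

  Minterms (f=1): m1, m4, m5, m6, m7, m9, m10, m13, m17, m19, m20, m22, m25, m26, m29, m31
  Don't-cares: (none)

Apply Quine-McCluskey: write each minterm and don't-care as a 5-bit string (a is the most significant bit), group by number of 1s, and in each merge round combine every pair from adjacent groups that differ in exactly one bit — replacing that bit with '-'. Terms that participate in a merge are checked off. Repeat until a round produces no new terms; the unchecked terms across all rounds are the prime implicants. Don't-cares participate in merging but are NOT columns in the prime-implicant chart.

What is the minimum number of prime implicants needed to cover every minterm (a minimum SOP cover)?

Round 0: 00001✓ 00100✓ 00101✓ 00110✓ 00111✓ 01001✓ 01010✓ 01101✓ 10001✓ 10011✓ 10100✓ 10110✓ 11001✓ 11010✓ 11101✓ 11111✓
Round 1: -0001✓ -0100✓ -0110✓ -1001✓ -1010 -1101✓ 0-001✓ 0-101✓ 00-01✓ 001-0✓ 001-1✓ 0010-✓ 0011-✓ 01-01✓ 1-001✓ 100-1 101-0✓ 11-01✓ 111-1
Round 2: --001 -01-0 -1-01 0--01 001--
PIs = {--001, -01-0, -1-01, -1010, 0--01, 001--, 100-1, 111-1}
Coverage chart:
  m1: --001,0--01
  m4: -01-0,001--
  m5: 0--01,001--
  m6: -01-0,001--
  m7: 001-- ←essential
  m9: --001,-1-01,0--01
  m10: -1010 ←essential
  m13: -1-01,0--01
  m17: --001,100-1
  m19: 100-1 ←essential
  m20: -01-0 ←essential
  m22: -01-0 ←essential
  m25: --001,-1-01
  m26: -1010 ←essential
  m29: -1-01,111-1
  m31: 111-1 ←essential
Essential: -01-0, -1010, 001--, 100-1, 111-1
Petrick residual → --001, -1-01
Min cover (7 terms): c'd'e + b'ce' + bd'e + bc'de' + a'b'c + ab'c'e + abce

7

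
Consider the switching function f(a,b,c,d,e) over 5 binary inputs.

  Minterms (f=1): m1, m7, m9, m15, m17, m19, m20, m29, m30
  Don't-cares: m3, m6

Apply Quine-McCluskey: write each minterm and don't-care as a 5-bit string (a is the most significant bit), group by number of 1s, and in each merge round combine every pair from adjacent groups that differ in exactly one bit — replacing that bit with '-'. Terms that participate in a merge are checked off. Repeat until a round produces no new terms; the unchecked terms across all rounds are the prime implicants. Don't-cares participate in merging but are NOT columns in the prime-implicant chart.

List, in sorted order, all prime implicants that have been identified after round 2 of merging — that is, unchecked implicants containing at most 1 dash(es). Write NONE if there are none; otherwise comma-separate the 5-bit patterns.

[col 0] 00001*, 00011*, 00110*, 00111*, 01001*, 01111*, 10001*, 10011*, 10100, 11101, 11110
[col 1] -0001*, -0011*, 0-001, 0-111, 00-11, 000-1*, 0011-, 100-1*
[col 2] -00-1
Prime implicants: -00-1, 0-001, 0-111, 00-11, 0011-, 10100, 11101, 11110

0-001, 0-111, 00-11, 0011-, 10100, 11101, 11110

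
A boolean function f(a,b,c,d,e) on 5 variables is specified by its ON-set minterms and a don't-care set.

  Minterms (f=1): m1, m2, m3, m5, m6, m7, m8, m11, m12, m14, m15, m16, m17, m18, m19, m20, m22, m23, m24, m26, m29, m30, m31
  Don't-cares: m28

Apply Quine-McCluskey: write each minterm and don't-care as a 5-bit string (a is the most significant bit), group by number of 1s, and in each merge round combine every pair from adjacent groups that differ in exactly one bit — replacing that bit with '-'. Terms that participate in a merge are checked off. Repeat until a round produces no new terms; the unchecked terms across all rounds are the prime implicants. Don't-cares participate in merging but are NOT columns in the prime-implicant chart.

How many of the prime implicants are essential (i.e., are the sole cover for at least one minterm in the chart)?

[col 0] 00001*, 00010*, 00011*, 00101*, 00110*, 00111*, 01000*, 01011*, 01100*, 01110*, 01111*, 10000*, 10001*, 10010*, 10011*, 10100*, 10110*, 10111*, 11000*, 11010*, 11100*, 11101*, 11110*, 11111*
[col 1] -0001*, -0010*, -0011*, -0110*, -0111*, -1000*, -1100*, -1110*, -1111*, 0-011*, 0-110*, 0-111*, 00-01*, 00-10*, 00-11*, 000-1*, 0001-*, 001-1*, 0011-*, 01-00*, 01-11*, 011-0*, 0111-*, 1-000*, 1-010*, 1-100*, 1-110*, 1-111*, 10-00*, 10-10*, 10-11*, 100-0*, 100-1*, 1000-*, 1001-*, 101-0*, 1011-*, 11-00*, 11-10*, 110-0*, 111-0*, 111-1*, 1110-*, 1111-*
[col 2] --110*, --111*, -0-10*, -0-11*, -00-1, -001-*, -011-*, -1-00, -11-0, -111-*, 0--11, 0-11-*, 00--1, 00-1-*, 1--00*, 1--10*, 1-0-0*, 1-1-0*, 1-11-*, 10--0*, 10-1-*, 100--, 11--0*, 111--
[col 3] --11-, -0-1-, 1---0
Prime implicants: --11-, -0-1-, -00-1, -1-00, -11-0, 0--11, 00--1, 1---0, 100--, 111--
PI chart (minterm → PIs covering it):
  1 | -00-1,00--1
  2 | -0-1-  (sole → essential)
  3 | -0-1-,-00-1,0--11,00--1
  5 | 00--1  (sole → essential)
  6 | --11-,-0-1-
  7 | --11-,-0-1-,0--11,00--1
  8 | -1-00  (sole → essential)
  11 | 0--11  (sole → essential)
  12 | -1-00,-11-0
  14 | --11-,-11-0
  15 | --11-,0--11
  16 | 1---0,100--
  17 | -00-1,100--
  18 | -0-1-,1---0,100--
  19 | -0-1-,-00-1,100--
  20 | 1---0  (sole → essential)
  22 | --11-,-0-1-,1---0
  23 | --11-,-0-1-
  24 | -1-00,1---0
  26 | 1---0  (sole → essential)
  29 | 111--  (sole → essential)
  30 | --11-,-11-0,1---0,111--
  31 | --11-,111--
Essential prime implicants: -0-1-, -1-00, 0--11, 00--1, 1---0, 111--

6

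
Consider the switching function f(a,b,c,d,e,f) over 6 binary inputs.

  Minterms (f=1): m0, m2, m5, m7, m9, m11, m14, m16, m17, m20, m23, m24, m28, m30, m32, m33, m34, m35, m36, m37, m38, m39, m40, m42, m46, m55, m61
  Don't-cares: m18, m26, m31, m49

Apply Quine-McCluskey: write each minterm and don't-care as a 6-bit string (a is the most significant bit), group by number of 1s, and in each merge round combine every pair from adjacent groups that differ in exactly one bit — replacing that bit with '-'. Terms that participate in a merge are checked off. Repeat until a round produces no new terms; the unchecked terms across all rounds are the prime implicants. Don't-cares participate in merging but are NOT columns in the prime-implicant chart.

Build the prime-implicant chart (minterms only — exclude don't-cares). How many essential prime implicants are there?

Round 0: 000000✓ 000010✓ 000101✓ 000111✓ 001001✓ 001011✓ 001110✓ 010000✓ 010001✓ 010010✓ 010100✓ 010111✓ 011000✓ 011010✓ 011100✓ 011110✓ 011111✓ 100000✓ 100001✓ 100010✓ 100011✓ 100100✓ 100101✓ 100110✓ 100111✓ 101000✓ 101010✓ 101110✓ 110001✓ 110111✓ 111101
Round 1: -00000✓ -00010✓ -00101✓ -00111✓ -01110 -10001 -10111✓ 0-0000✓ 0-0010✓ 0-0111✓ 0-1110 0000-0✓ 0001-1✓ 0010-1 01-000✓ 01-010✓ 01-100✓ 01-111 010-00✓ 0100-0✓ 01000- 011-00✓ 011-10✓ 0110-0✓ 0111-0✓ 01111- 1-0001 1-0111✓ 10-000✓ 10-010✓ 10-110✓ 100-00✓ 100-01✓ 100-10✓ 100-11✓ 1000-0✓ 1000-1✓ 10000-✓ 10001-✓ 1001-0✓ 1001-1✓ 10010-✓ 10011-✓ 101-10✓ 1010-0✓
Round 2: --0111 -000-0 -001-1 0-00-0 01--00 01-0-0 011--0 10--10 10-0-0 100--0✓ 100--1✓ 100-0-✓ 100-1-✓ 1000--✓ 1001--✓
Round 3: 100---
PIs = {--0111, -000-0, -001-1, -01110, -10001, 0-00-0, 0-1110, 0010-1, 01--00, 01-0-0, 01-111, 01000-, 011--0, 01111-, 1-0001, 10--10, 10-0-0, 100---, 111101}
Coverage chart:
  m0: -000-0,0-00-0
  m2: -000-0,0-00-0
  m5: -001-1 ←essential
  m7: --0111,-001-1
  m9: 0010-1 ←essential
  m11: 0010-1 ←essential
  m14: -01110,0-1110
  m16: 0-00-0,01--00,01-0-0,01000-
  m17: -10001,01000-
  m20: 01--00 ←essential
  m23: --0111,01-111
  m24: 01--00,01-0-0,011--0
  m28: 01--00,011--0
  m30: 0-1110,011--0,01111-
  m32: -000-0,10-0-0,100---
  m33: 1-0001,100---
  m34: -000-0,10--10,10-0-0,100---
  m35: 100--- ←essential
  m36: 100--- ←essential
  m37: -001-1,100---
  m38: 10--10,100---
  m39: --0111,-001-1,100---
  m40: 10-0-0 ←essential
  m42: 10--10,10-0-0
  m46: -01110,10--10
  m55: --0111 ←essential
  m61: 111101 ←essential
Essential: --0111, -001-1, 0010-1, 01--00, 10-0-0, 100---, 111101

7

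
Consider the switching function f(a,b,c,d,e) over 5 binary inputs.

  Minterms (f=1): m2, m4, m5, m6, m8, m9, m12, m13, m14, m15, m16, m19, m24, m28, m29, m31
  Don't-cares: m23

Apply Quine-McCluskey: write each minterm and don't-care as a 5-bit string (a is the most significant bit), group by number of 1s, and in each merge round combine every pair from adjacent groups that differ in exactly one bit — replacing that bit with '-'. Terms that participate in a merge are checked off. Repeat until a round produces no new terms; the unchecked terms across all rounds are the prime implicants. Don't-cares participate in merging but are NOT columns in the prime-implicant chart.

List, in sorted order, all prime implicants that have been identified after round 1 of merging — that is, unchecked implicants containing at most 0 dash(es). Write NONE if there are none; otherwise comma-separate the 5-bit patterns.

Round 0: 00010✓ 00100✓ 00101✓ 00110✓ 01000✓ 01001✓ 01100✓ 01101✓ 01110✓ 01111✓ 10000✓ 10011✓ 10111✓ 11000✓ 11100✓ 11101✓ 11111✓
Round 1: -1000✓ -1100✓ -1101✓ -1111✓ 0-100✓ 0-101✓ 0-110✓ 00-10 001-0✓ 0010-✓ 01-00✓ 01-01✓ 0100-✓ 011-0✓ 011-1✓ 0110-✓ 0111-✓ 1-000 1-111 10-11 11-00✓ 111-1✓ 1110-✓
Round 2: -1-00 -11-1 -110- 0-1-0 0-10- 01-0- 011--
PIs = {-1-00, -11-1, -110-, 0-1-0, 0-10-, 00-10, 01-0-, 011--, 1-000, 1-111, 10-11}

NONE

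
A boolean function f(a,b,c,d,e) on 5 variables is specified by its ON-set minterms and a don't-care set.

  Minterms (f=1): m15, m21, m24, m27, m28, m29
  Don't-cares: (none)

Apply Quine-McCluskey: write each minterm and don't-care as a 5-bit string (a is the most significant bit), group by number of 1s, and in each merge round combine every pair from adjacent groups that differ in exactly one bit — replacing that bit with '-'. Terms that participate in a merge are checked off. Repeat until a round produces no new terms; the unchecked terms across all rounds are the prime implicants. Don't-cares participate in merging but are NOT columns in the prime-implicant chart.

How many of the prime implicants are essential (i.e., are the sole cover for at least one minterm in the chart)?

4

Round 0: 01111 10101✓ 11000✓ 11011 11100✓ 11101✓
Round 1: 1-101 11-00 1110-
PIs = {01111, 1-101, 11-00, 11011, 1110-}
Coverage chart:
  m15: 01111 ←essential
  m21: 1-101 ←essential
  m24: 11-00 ←essential
  m27: 11011 ←essential
  m28: 11-00,1110-
  m29: 1-101,1110-
Essential: 01111, 1-101, 11-00, 11011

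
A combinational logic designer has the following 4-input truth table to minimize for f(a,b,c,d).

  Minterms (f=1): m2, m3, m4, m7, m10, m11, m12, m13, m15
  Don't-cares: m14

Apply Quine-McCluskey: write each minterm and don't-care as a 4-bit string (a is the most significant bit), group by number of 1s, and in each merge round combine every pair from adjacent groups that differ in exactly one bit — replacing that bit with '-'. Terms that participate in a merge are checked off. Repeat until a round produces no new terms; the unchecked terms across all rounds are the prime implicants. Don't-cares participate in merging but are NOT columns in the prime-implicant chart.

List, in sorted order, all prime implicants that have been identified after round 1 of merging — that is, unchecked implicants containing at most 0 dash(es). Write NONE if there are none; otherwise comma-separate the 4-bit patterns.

size-2^0 implicants → 0010(✓)  0011(✓)  0100(✓)  0111(✓)  1010(✓)  1011(✓)  1100(✓)  1101(✓)  1110(✓)  1111(✓)
size-2^1 implicants → -010(✓)  -011(✓)  -100  -111(✓)  0-11(✓)  001-(✓)  1-10(✓)  1-11(✓)  101-(✓)  11-0(✓)  11-1(✓)  110-(✓)  111-(✓)
size-2^2 implicants → --11  -01-  1-1-  11--
Unchecked terms (primes): --11, -01-, -100, 1-1-, 11--

NONE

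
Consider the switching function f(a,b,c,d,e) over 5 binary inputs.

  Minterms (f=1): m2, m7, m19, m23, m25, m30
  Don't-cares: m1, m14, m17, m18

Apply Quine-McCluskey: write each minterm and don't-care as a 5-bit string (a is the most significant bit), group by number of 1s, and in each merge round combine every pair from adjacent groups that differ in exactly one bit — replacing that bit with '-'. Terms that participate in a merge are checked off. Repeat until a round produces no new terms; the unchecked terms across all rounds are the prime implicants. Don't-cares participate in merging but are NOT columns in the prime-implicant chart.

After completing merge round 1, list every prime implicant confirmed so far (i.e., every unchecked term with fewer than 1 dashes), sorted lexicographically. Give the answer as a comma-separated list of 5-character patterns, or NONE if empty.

NONE

Round 0: 00001✓ 00010✓ 00111✓ 01110✓ 10001✓ 10010✓ 10011✓ 10111✓ 11001✓ 11110✓
Round 1: -0001 -0010 -0111 -1110 1-001 10-11 100-1 1001-
PIs = {-0001, -0010, -0111, -1110, 1-001, 10-11, 100-1, 1001-}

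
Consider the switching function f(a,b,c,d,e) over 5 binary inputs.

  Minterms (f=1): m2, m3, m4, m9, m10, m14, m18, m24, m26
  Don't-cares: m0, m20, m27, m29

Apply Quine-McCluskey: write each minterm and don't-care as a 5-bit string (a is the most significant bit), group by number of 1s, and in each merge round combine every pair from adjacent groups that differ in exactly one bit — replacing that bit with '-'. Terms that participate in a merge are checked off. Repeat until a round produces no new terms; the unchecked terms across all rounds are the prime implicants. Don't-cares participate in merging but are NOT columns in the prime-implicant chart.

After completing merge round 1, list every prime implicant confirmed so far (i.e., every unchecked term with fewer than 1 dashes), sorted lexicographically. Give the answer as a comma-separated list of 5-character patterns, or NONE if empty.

size-2^0 implicants → 00000(✓)  00010(✓)  00011(✓)  00100(✓)  01001  01010(✓)  01110(✓)  10010(✓)  10100(✓)  11000(✓)  11010(✓)  11011(✓)  11101
size-2^1 implicants → -0010(✓)  -0100  -1010(✓)  0-010(✓)  00-00  000-0  0001-  01-10  1-010(✓)  110-0  1101-
size-2^2 implicants → --010
Unchecked terms (primes): --010, -0100, 00-00, 000-0, 0001-, 01-10, 01001, 110-0, 1101-, 11101

01001, 11101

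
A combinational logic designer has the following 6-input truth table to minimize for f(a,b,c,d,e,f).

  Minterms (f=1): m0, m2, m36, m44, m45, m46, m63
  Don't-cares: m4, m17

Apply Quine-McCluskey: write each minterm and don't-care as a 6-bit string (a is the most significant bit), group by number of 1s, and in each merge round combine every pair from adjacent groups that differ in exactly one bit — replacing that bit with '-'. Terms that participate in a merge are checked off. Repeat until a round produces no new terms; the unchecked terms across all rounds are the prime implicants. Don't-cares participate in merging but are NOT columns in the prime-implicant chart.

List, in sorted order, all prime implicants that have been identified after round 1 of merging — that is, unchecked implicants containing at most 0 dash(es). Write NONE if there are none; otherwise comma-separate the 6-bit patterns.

Round 0: 000000✓ 000010✓ 000100✓ 010001 100100✓ 101100✓ 101101✓ 101110✓ 111111
Round 1: -00100 000-00 0000-0 10-100 1011-0 10110-
PIs = {-00100, 000-00, 0000-0, 010001, 10-100, 1011-0, 10110-, 111111}

010001, 111111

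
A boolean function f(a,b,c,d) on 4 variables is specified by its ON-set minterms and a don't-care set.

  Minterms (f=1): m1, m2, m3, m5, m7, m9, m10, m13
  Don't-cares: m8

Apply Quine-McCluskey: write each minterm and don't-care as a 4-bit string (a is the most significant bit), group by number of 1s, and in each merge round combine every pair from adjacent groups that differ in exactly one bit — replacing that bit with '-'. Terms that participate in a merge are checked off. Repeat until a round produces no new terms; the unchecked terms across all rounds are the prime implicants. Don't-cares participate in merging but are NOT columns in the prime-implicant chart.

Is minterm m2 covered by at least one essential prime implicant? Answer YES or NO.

NO

[col 0] 0001*, 0010*, 0011*, 0101*, 0111*, 1000*, 1001*, 1010*, 1101*
[col 1] -001*, -010, -101*, 0-01*, 0-11*, 00-1*, 001-, 01-1*, 1-01*, 10-0, 100-
[col 2] --01, 0--1
Prime implicants: --01, -010, 0--1, 001-, 10-0, 100-
PI chart (minterm → PIs covering it):
  1 | --01,0--1
  2 | -010,001-
  3 | 0--1,001-
  5 | --01,0--1
  7 | 0--1  (sole → essential)
  9 | --01,100-
  10 | -010,10-0
  13 | --01  (sole → essential)
Essential prime implicants: --01, 0--1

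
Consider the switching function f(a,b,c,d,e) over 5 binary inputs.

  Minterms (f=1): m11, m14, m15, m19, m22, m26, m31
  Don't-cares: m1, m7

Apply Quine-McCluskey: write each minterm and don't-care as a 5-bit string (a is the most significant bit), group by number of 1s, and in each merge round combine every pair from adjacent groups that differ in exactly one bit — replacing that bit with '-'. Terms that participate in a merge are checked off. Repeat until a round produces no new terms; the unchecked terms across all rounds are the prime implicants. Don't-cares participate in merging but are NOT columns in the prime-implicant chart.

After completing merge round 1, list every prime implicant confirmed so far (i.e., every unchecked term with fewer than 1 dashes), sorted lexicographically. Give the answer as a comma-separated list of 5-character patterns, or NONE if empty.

[col 0] 00001, 00111*, 01011*, 01110*, 01111*, 10011, 10110, 11010, 11111*
[col 1] -1111, 0-111, 01-11, 0111-
Prime implicants: -1111, 0-111, 00001, 01-11, 0111-, 10011, 10110, 11010

00001, 10011, 10110, 11010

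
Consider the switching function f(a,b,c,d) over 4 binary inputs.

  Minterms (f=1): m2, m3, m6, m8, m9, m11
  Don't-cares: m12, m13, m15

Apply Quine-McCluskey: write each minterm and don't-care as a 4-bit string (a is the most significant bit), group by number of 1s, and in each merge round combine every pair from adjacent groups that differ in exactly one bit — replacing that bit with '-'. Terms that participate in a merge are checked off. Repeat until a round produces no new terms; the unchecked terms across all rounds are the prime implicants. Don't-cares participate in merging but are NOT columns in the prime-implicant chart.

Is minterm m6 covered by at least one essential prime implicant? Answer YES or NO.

YES

[col 0] 0010*, 0011*, 0110*, 1000*, 1001*, 1011*, 1100*, 1101*, 1111*
[col 1] -011, 0-10, 001-, 1-00*, 1-01*, 1-11*, 10-1*, 100-*, 11-1*, 110-*
[col 2] 1--1, 1-0-
Prime implicants: -011, 0-10, 001-, 1--1, 1-0-
PI chart (minterm → PIs covering it):
  2 | 0-10,001-
  3 | -011,001-
  6 | 0-10  (sole → essential)
  8 | 1-0-  (sole → essential)
  9 | 1--1,1-0-
  11 | -011,1--1
Essential prime implicants: 0-10, 1-0-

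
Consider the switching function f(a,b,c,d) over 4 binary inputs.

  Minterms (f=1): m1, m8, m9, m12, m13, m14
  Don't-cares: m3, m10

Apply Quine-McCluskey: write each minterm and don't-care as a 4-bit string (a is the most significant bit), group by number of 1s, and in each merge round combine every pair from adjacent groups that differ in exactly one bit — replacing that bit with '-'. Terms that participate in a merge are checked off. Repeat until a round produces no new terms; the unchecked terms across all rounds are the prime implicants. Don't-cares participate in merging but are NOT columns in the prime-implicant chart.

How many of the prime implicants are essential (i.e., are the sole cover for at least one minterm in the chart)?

size-2^0 implicants → 0001(✓)  0011(✓)  1000(✓)  1001(✓)  1010(✓)  1100(✓)  1101(✓)  1110(✓)
size-2^1 implicants → -001  00-1  1-00(✓)  1-01(✓)  1-10(✓)  10-0(✓)  100-(✓)  11-0(✓)  110-(✓)
size-2^2 implicants → 1--0  1-0-
Unchecked terms (primes): -001, 00-1, 1--0, 1-0-
Minterm coverage:
  m1 ⊆ -001,00-1
  m8 ⊆ 1--0,1-0-
  m9 ⊆ -001,1-0-
  m12 ⊆ 1--0,1-0-
  m13 ⊆ 1-0- [E]
  m14 ⊆ 1--0 [E]
E = {1--0, 1-0-}

2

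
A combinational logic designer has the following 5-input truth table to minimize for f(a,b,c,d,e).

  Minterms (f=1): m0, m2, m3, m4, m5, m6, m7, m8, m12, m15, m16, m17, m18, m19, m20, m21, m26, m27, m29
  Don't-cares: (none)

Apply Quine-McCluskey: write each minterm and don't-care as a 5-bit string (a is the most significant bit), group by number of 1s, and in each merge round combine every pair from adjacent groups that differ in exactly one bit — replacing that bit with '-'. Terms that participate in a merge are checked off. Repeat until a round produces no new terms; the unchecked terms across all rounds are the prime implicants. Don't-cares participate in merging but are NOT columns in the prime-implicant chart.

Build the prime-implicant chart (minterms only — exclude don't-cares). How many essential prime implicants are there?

Round 0: 00000✓ 00010✓ 00011✓ 00100✓ 00101✓ 00110✓ 00111✓ 01000✓ 01100✓ 01111✓ 10000✓ 10001✓ 10010✓ 10011✓ 10100✓ 10101✓ 11010✓ 11011✓ 11101✓
Round 1: -0000✓ -0010✓ -0011✓ -0100✓ -0101✓ 0-000✓ 0-100✓ 0-111 00-00✓ 00-10✓ 00-11✓ 000-0✓ 0001-✓ 001-0✓ 001-1✓ 0010-✓ 0011-✓ 01-00✓ 1-010✓ 1-011✓ 1-101 10-00✓ 10-01✓ 100-0✓ 100-1✓ 1000-✓ 1001-✓ 1010-✓ 1101-✓
Round 2: -0-00 -00-0 -001- -010- 0--00 00--0 00-1- 001-- 1-01- 10-0- 100--
PIs = {-0-00, -00-0, -001-, -010-, 0--00, 0-111, 00--0, 00-1-, 001--, 1-01-, 1-101, 10-0-, 100--}
Coverage chart:
  m0: -0-00,-00-0,0--00,00--0
  m2: -00-0,-001-,00--0,00-1-
  m3: -001-,00-1-
  m4: -0-00,-010-,0--00,00--0,001--
  m5: -010-,001--
  m6: 00--0,00-1-,001--
  m7: 0-111,00-1-,001--
  m8: 0--00 ←essential
  m12: 0--00 ←essential
  m15: 0-111 ←essential
  m16: -0-00,-00-0,10-0-,100--
  m17: 10-0-,100--
  m18: -00-0,-001-,1-01-,100--
  m19: -001-,1-01-,100--
  m20: -0-00,-010-,10-0-
  m21: -010-,1-101,10-0-
  m26: 1-01- ←essential
  m27: 1-01- ←essential
  m29: 1-101 ←essential
Essential: 0--00, 0-111, 1-01-, 1-101

4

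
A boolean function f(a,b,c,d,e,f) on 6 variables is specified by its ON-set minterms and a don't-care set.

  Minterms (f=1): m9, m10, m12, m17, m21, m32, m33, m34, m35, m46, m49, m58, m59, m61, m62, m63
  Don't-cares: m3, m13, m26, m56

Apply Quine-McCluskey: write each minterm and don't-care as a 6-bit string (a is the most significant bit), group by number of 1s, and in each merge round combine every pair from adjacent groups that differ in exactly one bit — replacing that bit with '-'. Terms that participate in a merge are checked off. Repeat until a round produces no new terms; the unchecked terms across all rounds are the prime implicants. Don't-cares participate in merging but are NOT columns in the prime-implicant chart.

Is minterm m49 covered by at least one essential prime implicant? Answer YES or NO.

[col 0] 000011*, 001001*, 001010*, 001100*, 001101*, 010001*, 010101*, 011010*, 100000*, 100001*, 100010*, 100011*, 101110*, 110001*, 111000*, 111010*, 111011*, 111101*, 111110*, 111111*
[col 1] -00011, -10001, -11010, 0-1010, 001-01, 00110-, 010-01, 1-0001, 1-1110, 1000-0*, 1000-1*, 10000-*, 10001-*, 111-10*, 111-11*, 1110-0, 11101-*, 1111-1, 11111-*
[col 2] 1000--, 111-1-
Prime implicants: -00011, -10001, -11010, 0-1010, 001-01, 00110-, 010-01, 1-0001, 1-1110, 1000--, 111-1-, 1110-0, 1111-1
PI chart (minterm → PIs covering it):
  9 | 001-01  (sole → essential)
  10 | 0-1010  (sole → essential)
  12 | 00110-  (sole → essential)
  17 | -10001,010-01
  21 | 010-01  (sole → essential)
  32 | 1000--  (sole → essential)
  33 | 1-0001,1000--
  34 | 1000--  (sole → essential)
  35 | -00011,1000--
  46 | 1-1110  (sole → essential)
  49 | -10001,1-0001
  58 | -11010,111-1-,1110-0
  59 | 111-1-  (sole → essential)
  61 | 1111-1  (sole → essential)
  62 | 1-1110,111-1-
  63 | 111-1-,1111-1
Essential prime implicants: 0-1010, 001-01, 00110-, 010-01, 1-1110, 1000--, 111-1-, 1111-1

NO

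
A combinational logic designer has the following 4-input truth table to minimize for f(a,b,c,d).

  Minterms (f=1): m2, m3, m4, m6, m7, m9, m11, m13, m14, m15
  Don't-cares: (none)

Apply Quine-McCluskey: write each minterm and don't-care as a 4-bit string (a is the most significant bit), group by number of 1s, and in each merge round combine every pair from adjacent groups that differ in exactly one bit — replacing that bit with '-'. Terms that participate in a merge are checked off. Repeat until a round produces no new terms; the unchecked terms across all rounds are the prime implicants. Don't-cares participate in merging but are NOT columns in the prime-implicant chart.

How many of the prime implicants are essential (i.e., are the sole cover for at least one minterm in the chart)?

size-2^0 implicants → 0010(✓)  0011(✓)  0100(✓)  0110(✓)  0111(✓)  1001(✓)  1011(✓)  1101(✓)  1110(✓)  1111(✓)
size-2^1 implicants → -011(✓)  -110(✓)  -111(✓)  0-10(✓)  0-11(✓)  001-(✓)  01-0  011-(✓)  1-01(✓)  1-11(✓)  10-1(✓)  11-1(✓)  111-(✓)
size-2^2 implicants → --11  -11-  0-1-  1--1
Unchecked terms (primes): --11, -11-, 0-1-, 01-0, 1--1
Minterm coverage:
  m2 ⊆ 0-1- [E]
  m3 ⊆ --11,0-1-
  m4 ⊆ 01-0 [E]
  m6 ⊆ -11-,0-1-,01-0
  m7 ⊆ --11,-11-,0-1-
  m9 ⊆ 1--1 [E]
  m11 ⊆ --11,1--1
  m13 ⊆ 1--1 [E]
  m14 ⊆ -11- [E]
  m15 ⊆ --11,-11-,1--1
E = {-11-, 0-1-, 01-0, 1--1}

4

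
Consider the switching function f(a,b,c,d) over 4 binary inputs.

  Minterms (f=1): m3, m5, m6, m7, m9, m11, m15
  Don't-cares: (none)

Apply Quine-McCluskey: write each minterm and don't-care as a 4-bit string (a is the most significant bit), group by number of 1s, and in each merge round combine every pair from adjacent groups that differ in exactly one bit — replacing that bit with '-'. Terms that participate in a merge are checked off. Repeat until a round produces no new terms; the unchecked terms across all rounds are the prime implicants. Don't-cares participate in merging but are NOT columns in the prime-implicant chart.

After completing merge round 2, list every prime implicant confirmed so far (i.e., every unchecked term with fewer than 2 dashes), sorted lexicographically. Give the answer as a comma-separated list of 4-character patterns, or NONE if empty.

01-1, 011-, 10-1

Round 0: 0011✓ 0101✓ 0110✓ 0111✓ 1001✓ 1011✓ 1111✓
Round 1: -011✓ -111✓ 0-11✓ 01-1 011- 1-11✓ 10-1
Round 2: --11
PIs = {--11, 01-1, 011-, 10-1}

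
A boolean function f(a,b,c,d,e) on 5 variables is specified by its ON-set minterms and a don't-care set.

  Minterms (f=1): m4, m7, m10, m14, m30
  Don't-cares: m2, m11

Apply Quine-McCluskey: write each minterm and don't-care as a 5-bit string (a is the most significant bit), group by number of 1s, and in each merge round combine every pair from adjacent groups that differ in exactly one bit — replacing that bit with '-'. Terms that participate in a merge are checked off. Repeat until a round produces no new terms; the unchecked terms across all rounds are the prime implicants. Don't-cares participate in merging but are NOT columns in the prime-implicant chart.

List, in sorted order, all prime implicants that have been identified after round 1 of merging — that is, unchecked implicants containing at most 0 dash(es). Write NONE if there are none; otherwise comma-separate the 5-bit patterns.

Round 0: 00010✓ 00100 00111 01010✓ 01011✓ 01110✓ 11110✓
Round 1: -1110 0-010 01-10 0101-
PIs = {-1110, 0-010, 00100, 00111, 01-10, 0101-}

00100, 00111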